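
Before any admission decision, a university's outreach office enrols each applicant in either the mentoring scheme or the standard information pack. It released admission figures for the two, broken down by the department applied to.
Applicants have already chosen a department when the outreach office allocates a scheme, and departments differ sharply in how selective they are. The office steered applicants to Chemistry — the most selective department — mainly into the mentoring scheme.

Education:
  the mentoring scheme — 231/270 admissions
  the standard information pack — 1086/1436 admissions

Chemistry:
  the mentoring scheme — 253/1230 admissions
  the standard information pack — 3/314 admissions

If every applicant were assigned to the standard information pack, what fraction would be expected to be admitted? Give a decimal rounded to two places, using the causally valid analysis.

The stratified and pooled comparisons disagree (the mentoring scheme wins within each department; the standard information pack wins overall), so the answer turns on the causal role of department.
The imbalance in department arose from how applicants were allocated, not from anything the outreach scheme did; and department independently affects the outcome. The pooled gap is confounded — condition on department.
Standardising the standard information pack to the population department mix: 0.525·1086/1436 + 0.475·3/314 = 0.402.

0.40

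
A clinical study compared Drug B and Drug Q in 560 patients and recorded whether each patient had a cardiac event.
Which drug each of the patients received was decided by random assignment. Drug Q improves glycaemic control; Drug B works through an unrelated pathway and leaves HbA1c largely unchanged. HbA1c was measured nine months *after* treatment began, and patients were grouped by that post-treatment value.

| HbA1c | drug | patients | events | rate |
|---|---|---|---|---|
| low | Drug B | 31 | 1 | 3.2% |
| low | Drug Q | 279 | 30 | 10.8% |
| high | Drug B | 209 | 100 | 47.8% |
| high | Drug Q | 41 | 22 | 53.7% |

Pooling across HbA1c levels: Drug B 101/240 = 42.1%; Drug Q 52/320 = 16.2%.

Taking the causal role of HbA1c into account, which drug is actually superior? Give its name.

The HbA1c-specific comparison favours Drug B throughout, but the pooled figures favour Drug Q. The question is whether to condition on HbA1c.
Stratifying would compare drugs among patients the drugs themselves sorted into HbA1c groups — a form of selection on an intermediate. The unconditioned pooled rates give the total causal effect.
Pooled: Drug B 42.1% vs Drug Q 16.2%; Drug Q is lower overall.

Drug Q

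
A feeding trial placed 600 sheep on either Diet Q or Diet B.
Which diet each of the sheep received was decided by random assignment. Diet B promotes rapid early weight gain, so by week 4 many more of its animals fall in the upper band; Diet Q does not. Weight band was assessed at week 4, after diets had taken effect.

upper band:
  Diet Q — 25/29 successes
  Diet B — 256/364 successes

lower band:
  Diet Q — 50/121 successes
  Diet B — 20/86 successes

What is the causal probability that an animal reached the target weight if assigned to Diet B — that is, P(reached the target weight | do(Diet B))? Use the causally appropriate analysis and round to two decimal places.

Week-4 weight band is recorded after the diet and is itself shifted by it — it sits on the causal path from diet to outcome. Conditioning on a mediator would strip out part of the effect we want; the pooled comparison gives the total causal effect.
So P(outcome | do(Diet B)) is just the pooled rate for Diet B: 276/450 = 0.613.

0.61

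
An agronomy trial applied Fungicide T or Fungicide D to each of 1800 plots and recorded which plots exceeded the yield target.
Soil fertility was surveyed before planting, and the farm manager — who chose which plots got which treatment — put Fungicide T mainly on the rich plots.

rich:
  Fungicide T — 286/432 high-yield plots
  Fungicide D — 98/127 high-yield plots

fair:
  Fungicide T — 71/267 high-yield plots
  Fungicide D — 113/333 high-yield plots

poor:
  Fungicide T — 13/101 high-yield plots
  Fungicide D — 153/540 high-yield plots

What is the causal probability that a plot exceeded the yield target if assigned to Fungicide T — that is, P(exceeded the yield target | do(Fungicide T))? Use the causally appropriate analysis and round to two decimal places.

0.34

Since soil fertility is a pre-existing factor (not a product of the fungicide) and it affects the outcome on its own, it is a confounder. The stratified rates, not the pooled rate, identify the causal effect.
Standardising Fungicide T to the population soil fertility mix: 0.311·286/432 + 0.333·71/267 + 0.356·13/101 = 0.340.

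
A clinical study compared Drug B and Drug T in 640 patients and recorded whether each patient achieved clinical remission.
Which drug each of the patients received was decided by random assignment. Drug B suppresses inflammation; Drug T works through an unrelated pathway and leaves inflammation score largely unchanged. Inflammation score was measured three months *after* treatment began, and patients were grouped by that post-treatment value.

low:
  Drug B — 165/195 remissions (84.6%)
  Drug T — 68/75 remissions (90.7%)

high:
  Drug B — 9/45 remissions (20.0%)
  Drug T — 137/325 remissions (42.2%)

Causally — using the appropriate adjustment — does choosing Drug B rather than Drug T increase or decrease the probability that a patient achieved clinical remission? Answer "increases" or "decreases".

The stratified and pooled comparisons disagree (Drug T wins within each inflammation score; Drug B wins overall), so the answer turns on the causal role of inflammation score.
Stratifying would compare drugs among patients the drugs themselves sorted into inflammation score groups — a form of selection on an intermediate. The unconditioned pooled rates give the total causal effect.
Pooled: Drug B 72.5% vs Drug T 51.2%; Drug B is higher overall.

increases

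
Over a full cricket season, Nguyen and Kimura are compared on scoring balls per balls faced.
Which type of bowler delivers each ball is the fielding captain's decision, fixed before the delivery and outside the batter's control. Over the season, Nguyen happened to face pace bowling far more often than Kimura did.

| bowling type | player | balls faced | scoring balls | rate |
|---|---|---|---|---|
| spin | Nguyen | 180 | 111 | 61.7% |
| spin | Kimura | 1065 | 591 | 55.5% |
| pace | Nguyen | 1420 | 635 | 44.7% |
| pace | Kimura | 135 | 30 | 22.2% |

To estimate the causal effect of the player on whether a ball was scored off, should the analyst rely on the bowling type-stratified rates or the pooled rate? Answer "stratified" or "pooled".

stratified

Bowling type differs across players for reasons unrelated to any effect of the player itself, and it separately predicts the outcome — a classic confounder. We must compare within bowling type levels.
Within each level — spin: 61.7% vs 55.5%; pace: 44.7% vs 22.2% — Nguyen is higher every time.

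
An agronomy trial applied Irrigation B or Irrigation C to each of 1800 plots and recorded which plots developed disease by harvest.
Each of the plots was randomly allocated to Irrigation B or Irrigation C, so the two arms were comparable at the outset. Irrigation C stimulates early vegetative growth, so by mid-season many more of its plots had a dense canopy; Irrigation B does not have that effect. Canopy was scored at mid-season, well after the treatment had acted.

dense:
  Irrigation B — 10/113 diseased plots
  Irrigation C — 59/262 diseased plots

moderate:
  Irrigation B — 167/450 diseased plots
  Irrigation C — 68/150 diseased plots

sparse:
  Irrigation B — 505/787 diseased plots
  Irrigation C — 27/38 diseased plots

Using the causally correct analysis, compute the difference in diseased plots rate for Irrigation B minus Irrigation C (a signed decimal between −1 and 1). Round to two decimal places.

+0.16

Within every mid-season canopy level Irrigation B has the lower rate, yet pooled Irrigation C does — Simpson's reversal.
Because the irrigation influences mid-season canopy, mid-season canopy is a post-treatment mediator, not a confounder. Stratifying on it would bias the estimate; the causal effect is the crude pooled difference.
The causal difference is the pooled difference: 0.505 − 0.342 = +0.163.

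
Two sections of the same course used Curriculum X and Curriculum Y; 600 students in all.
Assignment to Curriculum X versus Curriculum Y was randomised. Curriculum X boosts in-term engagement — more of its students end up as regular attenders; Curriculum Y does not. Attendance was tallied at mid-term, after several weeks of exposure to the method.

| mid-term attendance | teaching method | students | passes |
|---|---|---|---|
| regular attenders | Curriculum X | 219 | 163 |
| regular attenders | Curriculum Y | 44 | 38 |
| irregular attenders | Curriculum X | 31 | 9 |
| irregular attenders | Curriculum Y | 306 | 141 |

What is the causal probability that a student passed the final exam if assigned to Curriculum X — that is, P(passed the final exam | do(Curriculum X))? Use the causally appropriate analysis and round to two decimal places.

0.69

The mid-term attendance-specific comparison favours Curriculum Y throughout, but the pooled figures favour Curriculum X. The question is whether to condition on mid-term attendance.
Mid-term attendance is recorded after the teaching method and is itself shifted by it — it sits on the causal path from teaching method to outcome. Conditioning on a mediator would strip out part of the effect we want; the pooled comparison gives the total causal effect.
So P(outcome | do(Curriculum X)) is just the pooled rate for Curriculum X: 172/250 = 0.688.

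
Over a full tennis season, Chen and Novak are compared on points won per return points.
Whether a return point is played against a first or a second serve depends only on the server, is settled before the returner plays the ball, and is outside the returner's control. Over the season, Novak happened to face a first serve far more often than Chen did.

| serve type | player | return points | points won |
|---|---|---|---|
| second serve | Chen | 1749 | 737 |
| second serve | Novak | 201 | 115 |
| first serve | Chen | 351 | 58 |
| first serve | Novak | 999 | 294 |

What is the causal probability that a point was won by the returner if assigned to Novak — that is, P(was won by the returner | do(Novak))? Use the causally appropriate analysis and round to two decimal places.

0.46

Nothing the player does changes serve type; the imbalance is an allocation artefact. With serve type also predicting the outcome, the pooled figure is confounded, and the within-stratum comparison is the causal one.
Standardising Novak to the population serve type mix: 0.591·115/201 + 0.409·294/999 = 0.458.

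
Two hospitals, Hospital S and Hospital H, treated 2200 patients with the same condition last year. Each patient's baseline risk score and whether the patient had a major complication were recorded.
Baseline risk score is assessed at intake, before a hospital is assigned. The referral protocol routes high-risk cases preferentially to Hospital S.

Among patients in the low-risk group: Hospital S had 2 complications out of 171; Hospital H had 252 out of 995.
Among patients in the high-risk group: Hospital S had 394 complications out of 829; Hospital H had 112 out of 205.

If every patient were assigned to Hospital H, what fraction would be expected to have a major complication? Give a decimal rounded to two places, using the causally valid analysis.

0.39

The stratified and pooled comparisons disagree (Hospital S wins within each baseline risk score; Hospital H wins overall), so the answer turns on the causal role of baseline risk score.
Since baseline risk score is a pre-existing factor (not a product of the hospital) and it affects the outcome on its own, it is a confounder. The stratified rates, not the pooled rate, identify the causal effect.
Standardising Hospital H to the population baseline risk score mix: 0.530·252/995 + 0.470·112/205 = 0.391.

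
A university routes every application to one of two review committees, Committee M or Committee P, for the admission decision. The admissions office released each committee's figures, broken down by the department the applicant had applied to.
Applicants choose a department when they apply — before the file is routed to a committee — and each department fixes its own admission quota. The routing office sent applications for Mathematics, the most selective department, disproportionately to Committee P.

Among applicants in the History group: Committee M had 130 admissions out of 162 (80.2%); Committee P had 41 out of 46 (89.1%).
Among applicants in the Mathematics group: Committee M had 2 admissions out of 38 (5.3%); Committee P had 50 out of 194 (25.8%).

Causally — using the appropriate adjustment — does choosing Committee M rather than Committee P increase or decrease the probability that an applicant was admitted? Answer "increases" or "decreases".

decreases

Department is set before the review committee has any effect — it is not caused by the review committee — and it independently drives the outcome. That makes it a confounder, so the causal comparison is within department levels.
Within each level — History: 80.2% vs 89.1%; Mathematics: 5.3% vs 25.8% — Committee P is higher every time.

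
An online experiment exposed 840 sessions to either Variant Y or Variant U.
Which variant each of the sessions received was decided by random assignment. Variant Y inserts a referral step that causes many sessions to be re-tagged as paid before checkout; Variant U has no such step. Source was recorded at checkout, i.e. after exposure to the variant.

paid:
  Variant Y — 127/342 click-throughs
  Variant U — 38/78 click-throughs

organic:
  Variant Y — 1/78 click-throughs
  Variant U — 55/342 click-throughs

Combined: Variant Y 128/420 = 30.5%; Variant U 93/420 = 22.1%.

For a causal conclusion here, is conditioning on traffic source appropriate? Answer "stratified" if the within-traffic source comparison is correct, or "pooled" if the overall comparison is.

Variant U is higher inside every traffic source stratum but Variant Y is higher in aggregate. Whether to stratify depends on how traffic source relates to the variant.
Because the variant influences traffic source, traffic source is a post-treatment mediator, not a confounder. Stratifying on it would bias the estimate; the causal effect is the crude pooled difference.
Pooled: Variant Y 30.5% vs Variant U 22.1%; Variant Y is higher overall.

pooled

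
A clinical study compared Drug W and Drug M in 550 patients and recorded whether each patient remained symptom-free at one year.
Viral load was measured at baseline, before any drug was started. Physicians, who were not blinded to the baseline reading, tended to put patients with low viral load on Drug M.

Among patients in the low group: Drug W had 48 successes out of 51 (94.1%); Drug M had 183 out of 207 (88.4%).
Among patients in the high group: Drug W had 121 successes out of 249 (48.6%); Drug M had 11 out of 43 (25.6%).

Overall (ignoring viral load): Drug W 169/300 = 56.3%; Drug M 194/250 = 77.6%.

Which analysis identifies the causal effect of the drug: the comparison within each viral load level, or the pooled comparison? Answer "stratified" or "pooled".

stratified

Nothing the drug does changes viral load; the imbalance is an allocation artefact. With viral load also predicting the outcome, the pooled figure is confounded, and the within-stratum comparison is the causal one.
Within each level — low: 94.1% vs 88.4%; high: 48.6% vs 25.6% — Drug W is higher every time.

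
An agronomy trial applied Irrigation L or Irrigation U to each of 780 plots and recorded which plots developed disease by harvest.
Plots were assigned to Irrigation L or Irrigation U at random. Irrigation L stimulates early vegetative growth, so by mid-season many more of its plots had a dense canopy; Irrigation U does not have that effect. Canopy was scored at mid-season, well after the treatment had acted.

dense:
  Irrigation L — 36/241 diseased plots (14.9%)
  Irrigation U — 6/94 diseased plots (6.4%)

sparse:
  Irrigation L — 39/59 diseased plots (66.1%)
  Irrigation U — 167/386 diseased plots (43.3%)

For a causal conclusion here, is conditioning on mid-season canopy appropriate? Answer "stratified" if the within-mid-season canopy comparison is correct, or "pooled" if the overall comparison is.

pooled

The stratified and pooled comparisons disagree (Irrigation U wins within each mid-season canopy; Irrigation L wins overall), so the answer turns on the causal role of mid-season canopy.
Mid-season canopy is recorded after the irrigation and is itself shifted by it — it sits on the causal path from irrigation to outcome. Conditioning on a mediator would strip out part of the effect we want; the pooled comparison gives the total causal effect.
Pooled: Irrigation L 25.0% vs Irrigation U 36.0%; Irrigation L is lower overall.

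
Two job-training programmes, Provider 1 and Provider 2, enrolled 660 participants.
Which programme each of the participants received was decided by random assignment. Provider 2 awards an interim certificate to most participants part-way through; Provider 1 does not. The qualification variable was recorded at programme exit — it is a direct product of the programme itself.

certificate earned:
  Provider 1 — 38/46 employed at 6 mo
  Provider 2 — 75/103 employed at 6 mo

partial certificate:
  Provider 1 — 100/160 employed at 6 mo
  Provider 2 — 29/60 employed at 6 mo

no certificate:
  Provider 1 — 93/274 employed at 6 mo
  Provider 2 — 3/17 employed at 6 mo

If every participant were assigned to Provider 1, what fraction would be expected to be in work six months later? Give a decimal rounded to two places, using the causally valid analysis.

0.48

The stratified and pooled comparisons disagree (Provider 1 wins within each qualification attained during the programme; Provider 2 wins overall), so the answer turns on the causal role of qualification attained during the programme.
The distribution of qualification attained during the programme is itself part of what the programme does — it is an intermediate outcome. Holding it fixed would remove that part of the effect; the total effect is the pooled difference.
So P(outcome | do(Provider 1)) is just the pooled rate for Provider 1: 231/480 = 0.481.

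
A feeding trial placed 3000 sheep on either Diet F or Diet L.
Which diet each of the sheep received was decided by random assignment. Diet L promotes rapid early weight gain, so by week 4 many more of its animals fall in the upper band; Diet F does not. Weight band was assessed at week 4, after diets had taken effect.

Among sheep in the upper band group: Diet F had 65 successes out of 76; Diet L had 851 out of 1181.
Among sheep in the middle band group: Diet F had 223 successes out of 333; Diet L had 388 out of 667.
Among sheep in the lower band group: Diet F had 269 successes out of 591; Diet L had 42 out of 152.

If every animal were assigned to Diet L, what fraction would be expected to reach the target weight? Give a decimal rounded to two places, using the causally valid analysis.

0.64

Week-4 weight band lies on the pathway diet → week-4 weight band → outcome, so adjusting for it blocks the indirect effect. For the total causal effect of diet, use the unadjusted pooled rates.
So P(outcome | do(Diet L)) is just the pooled rate for Diet L: 1281/2000 = 0.640.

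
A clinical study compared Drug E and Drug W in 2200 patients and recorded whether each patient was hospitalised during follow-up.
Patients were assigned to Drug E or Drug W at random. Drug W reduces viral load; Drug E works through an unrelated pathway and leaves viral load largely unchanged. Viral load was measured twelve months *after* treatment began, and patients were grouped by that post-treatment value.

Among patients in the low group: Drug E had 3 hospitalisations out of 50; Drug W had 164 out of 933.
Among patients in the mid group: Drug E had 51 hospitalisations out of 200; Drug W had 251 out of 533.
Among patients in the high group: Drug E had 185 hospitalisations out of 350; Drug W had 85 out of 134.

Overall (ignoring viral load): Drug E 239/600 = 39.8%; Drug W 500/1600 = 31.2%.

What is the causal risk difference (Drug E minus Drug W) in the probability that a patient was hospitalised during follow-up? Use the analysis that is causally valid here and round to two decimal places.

+0.09

Viral load is downstream of the drug. One should not condition on a consequence of treatment, so the overall rates are the right comparison.
The causal difference is the pooled difference: 0.398 − 0.312 = +0.086.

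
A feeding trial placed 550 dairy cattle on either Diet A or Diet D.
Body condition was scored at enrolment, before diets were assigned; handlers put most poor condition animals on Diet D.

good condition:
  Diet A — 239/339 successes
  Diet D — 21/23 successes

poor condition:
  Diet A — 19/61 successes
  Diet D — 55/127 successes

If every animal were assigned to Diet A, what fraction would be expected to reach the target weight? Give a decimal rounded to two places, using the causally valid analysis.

0.57

The starting body condition-specific comparison favours Diet D throughout, but the pooled figures favour Diet A. The question is whether to condition on starting body condition.
Starting body condition is set before the diet has any effect — it is not caused by the diet — and it independently drives the outcome. That makes it a confounder, so the causal comparison is within starting body condition levels.
Standardising Diet A to the population starting body condition mix: 0.658·239/339 + 0.342·19/61 = 0.570.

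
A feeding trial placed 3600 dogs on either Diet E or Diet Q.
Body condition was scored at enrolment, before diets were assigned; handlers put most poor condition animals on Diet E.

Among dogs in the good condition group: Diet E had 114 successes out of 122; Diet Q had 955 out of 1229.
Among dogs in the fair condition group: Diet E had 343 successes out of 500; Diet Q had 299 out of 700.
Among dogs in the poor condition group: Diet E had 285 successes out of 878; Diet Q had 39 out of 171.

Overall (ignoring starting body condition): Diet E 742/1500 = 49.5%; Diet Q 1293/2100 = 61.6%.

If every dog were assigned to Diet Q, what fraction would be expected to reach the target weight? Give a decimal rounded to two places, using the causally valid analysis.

0.50

The stratified and pooled comparisons disagree (Diet E wins within each starting body condition; Diet Q wins overall), so the answer turns on the causal role of starting body condition.
Starting body condition is set before the diet has any effect — it is not caused by the diet — and it independently drives the outcome. That makes it a confounder, so the causal comparison is within starting body condition levels.
Standardising Diet Q to the population starting body condition mix: 0.375·955/1229 + 0.333·299/700 + 0.291·39/171 = 0.500.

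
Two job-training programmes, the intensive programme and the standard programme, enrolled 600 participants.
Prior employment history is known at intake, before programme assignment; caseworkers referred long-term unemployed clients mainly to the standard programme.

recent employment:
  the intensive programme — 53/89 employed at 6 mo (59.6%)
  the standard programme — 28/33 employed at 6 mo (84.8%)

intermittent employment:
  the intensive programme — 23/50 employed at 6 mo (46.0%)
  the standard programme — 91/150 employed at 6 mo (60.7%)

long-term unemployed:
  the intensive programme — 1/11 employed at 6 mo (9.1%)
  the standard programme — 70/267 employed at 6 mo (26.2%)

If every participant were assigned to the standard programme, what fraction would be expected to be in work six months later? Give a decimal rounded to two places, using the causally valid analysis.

0.50

Nothing the programme does changes prior employment history; the imbalance is an allocation artefact. With prior employment history also predicting the outcome, the pooled figure is confounded, and the within-stratum comparison is the causal one.
Standardising the standard programme to the population prior employment history mix: 0.203·28/33 + 0.333·91/150 + 0.463·70/267 = 0.496.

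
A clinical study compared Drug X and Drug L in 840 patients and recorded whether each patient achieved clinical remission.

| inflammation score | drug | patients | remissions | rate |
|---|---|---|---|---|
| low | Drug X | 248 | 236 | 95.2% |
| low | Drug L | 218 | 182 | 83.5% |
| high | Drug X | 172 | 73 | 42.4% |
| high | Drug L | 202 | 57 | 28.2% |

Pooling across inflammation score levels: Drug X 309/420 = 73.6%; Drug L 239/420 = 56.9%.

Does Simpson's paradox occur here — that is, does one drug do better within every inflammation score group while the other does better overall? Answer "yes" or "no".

no

Within each inflammation score level (low 95.2% vs 83.5%; high 42.4% vs 28.2%), Drug X has the higher rate every time. Pooled: 73.6% vs 56.9% — Drug X has the higher rate overall. They agree.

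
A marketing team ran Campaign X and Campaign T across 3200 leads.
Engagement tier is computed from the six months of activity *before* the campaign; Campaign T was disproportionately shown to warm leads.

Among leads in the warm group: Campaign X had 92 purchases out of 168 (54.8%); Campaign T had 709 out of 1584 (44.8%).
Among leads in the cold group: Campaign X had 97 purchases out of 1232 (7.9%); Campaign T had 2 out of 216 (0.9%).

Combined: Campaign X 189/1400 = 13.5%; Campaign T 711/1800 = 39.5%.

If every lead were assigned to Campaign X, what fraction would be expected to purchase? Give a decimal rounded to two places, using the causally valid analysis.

0.34

Within every engagement tier level Campaign X has the higher rate, yet pooled Campaign T does — Simpson's reversal.
Engagement tier is set before the campaign has any effect — it is not caused by the campaign — and it independently drives the outcome. That makes it a confounder, so the causal comparison is within engagement tier levels.
Standardising Campaign X to the population engagement tier mix: 0.547·92/168 + 0.453·97/1232 = 0.335.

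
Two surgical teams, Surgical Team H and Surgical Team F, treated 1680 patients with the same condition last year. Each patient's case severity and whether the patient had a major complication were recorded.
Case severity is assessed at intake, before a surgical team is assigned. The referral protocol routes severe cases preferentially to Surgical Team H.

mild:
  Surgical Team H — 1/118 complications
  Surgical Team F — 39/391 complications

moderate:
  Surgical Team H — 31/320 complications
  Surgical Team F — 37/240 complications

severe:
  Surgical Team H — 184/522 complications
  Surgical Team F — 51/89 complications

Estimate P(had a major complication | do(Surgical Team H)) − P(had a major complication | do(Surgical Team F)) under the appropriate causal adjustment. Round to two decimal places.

Here case severity is a common cause — it drives both which surgical team a case falls under and the outcome. The crude comparison mixes populations; the stratum-specific rates are the causally relevant ones.
Adjusting over the population distribution of case severity: 0.303·(0.008−0.100) + 0.333·(0.097−0.154) + 0.364·(0.352−0.573) = -0.127.

-0.13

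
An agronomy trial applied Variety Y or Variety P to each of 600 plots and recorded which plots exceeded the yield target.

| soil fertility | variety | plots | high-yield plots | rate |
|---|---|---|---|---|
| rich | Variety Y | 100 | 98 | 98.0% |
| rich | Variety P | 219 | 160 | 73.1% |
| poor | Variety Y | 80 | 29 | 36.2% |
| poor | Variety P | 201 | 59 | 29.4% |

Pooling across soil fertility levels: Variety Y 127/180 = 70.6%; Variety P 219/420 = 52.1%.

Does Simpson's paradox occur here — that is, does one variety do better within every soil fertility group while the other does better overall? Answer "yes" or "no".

Within each soil fertility level (rich 98.0% vs 73.1%; poor 36.2% vs 29.4%), Variety Y has the higher rate every time. Pooled: 70.6% vs 52.1% — Variety Y has the higher rate overall. They agree.

no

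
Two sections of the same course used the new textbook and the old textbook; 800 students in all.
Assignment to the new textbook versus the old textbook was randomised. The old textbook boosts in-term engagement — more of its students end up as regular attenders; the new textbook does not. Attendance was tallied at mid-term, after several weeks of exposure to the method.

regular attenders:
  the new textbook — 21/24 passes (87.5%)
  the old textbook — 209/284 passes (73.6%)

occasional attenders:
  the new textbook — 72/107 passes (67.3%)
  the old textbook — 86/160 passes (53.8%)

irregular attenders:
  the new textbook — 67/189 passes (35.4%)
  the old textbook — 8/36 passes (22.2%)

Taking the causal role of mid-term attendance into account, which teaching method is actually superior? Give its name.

Mid-term attendance lies on the pathway teaching method → mid-term attendance → outcome, so adjusting for it blocks the indirect effect. For the total causal effect of teaching method, use the unadjusted pooled rates.
Pooled: the new textbook 50.0% vs the old textbook 63.1%; the old textbook is higher overall.

the old textbook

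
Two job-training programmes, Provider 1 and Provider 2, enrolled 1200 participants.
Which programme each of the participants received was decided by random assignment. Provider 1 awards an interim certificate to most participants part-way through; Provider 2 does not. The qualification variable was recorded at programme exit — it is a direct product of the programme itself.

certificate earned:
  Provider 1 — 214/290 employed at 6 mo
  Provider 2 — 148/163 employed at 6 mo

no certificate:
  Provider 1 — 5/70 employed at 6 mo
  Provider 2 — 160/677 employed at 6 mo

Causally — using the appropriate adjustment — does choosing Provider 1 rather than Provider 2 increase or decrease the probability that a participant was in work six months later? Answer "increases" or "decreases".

Within every qualification attained during the programme level Provider 2 has the higher rate, yet pooled Provider 1 does — Simpson's reversal.
The distribution of qualification attained during the programme is itself part of what the programme does — it is an intermediate outcome. Holding it fixed would remove that part of the effect; the total effect is the pooled difference.
Pooled: Provider 1 60.8% vs Provider 2 36.7%; Provider 1 is higher overall.

increases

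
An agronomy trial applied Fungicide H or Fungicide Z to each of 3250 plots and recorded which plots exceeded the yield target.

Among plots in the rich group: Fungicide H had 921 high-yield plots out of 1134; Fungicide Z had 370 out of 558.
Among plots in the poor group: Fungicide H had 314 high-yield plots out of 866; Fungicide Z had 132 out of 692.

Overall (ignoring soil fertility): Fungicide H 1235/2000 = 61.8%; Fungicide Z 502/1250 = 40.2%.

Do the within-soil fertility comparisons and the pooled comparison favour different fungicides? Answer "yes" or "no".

no

Within each soil fertility level (rich 81.2% vs 66.3%; poor 36.3% vs 19.1%), Fungicide H has the higher rate every time. Pooled: 61.8% vs 40.2% — Fungicide H has the higher rate overall. They agree.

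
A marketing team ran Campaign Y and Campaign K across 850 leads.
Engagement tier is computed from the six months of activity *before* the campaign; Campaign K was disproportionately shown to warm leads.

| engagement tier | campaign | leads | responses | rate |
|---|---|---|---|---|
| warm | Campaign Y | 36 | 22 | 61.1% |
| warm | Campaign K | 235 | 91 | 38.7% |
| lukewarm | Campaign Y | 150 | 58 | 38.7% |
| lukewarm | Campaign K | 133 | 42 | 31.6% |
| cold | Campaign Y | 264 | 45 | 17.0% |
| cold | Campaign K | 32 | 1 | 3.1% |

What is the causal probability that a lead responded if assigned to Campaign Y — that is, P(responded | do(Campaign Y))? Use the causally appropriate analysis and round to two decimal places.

Since engagement tier is a pre-existing factor (not a product of the campaign) and it affects the outcome on its own, it is a confounder. The stratified rates, not the pooled rate, identify the causal effect.
Standardising Campaign Y to the population engagement tier mix: 0.319·22/36 + 0.333·58/150 + 0.348·45/264 = 0.383.

0.38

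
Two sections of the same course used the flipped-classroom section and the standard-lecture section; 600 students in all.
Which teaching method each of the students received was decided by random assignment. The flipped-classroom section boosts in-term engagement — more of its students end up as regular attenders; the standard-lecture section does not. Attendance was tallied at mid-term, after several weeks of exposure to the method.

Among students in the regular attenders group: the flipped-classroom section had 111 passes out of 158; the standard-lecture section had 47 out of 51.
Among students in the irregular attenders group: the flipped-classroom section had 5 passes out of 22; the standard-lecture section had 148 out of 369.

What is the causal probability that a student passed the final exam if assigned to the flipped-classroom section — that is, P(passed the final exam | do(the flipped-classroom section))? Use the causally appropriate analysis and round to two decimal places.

Mid-term attendance is downstream of the teaching method. One should not condition on a consequence of treatment, so the overall rates are the right comparison.
So P(outcome | do(the flipped-classroom section)) is just the pooled rate for the flipped-classroom section: 116/180 = 0.644.

0.64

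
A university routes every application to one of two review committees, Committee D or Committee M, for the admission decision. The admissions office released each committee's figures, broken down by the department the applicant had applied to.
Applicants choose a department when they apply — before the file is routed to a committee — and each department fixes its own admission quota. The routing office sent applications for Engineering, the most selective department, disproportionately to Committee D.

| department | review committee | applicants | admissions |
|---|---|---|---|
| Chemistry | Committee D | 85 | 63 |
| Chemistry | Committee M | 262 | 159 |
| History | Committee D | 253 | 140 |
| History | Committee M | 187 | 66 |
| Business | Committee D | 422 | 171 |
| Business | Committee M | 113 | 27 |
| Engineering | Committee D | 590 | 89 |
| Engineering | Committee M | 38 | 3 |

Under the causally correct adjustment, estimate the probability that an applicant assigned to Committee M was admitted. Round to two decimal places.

0.28

Department differs across review committees for reasons unrelated to any effect of the review committee itself, and it separately predicts the outcome — a classic confounder. We must compare within department levels.
Standardising Committee M to the population department mix: 0.178·159/262 + 0.226·66/187 + 0.274·27/113 + 0.322·3/38 = 0.279.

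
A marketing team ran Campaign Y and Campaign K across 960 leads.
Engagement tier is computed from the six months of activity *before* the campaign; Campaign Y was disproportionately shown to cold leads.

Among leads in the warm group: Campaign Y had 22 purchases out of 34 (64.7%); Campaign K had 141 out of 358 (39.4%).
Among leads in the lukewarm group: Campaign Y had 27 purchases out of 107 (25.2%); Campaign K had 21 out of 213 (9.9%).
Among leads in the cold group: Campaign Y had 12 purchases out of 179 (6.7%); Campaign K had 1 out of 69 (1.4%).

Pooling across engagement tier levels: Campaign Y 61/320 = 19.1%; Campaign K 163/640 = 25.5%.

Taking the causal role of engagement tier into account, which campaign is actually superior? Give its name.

Campaign Y

The stratified and pooled comparisons disagree (Campaign Y wins within each engagement tier; Campaign K wins overall), so the answer turns on the causal role of engagement tier.
Engagement tier satisfies the back-door criterion: it is not a descendant of the campaign, and it blocks the spurious path from campaign to outcome. Adjusting for it (i.e., using the within-engagement tier rates) gives the causal effect.
Within each level — warm: 64.7% vs 39.4%; lukewarm: 25.2% vs 9.9%; cold: 6.7% vs 1.4% — Campaign Y is higher every time.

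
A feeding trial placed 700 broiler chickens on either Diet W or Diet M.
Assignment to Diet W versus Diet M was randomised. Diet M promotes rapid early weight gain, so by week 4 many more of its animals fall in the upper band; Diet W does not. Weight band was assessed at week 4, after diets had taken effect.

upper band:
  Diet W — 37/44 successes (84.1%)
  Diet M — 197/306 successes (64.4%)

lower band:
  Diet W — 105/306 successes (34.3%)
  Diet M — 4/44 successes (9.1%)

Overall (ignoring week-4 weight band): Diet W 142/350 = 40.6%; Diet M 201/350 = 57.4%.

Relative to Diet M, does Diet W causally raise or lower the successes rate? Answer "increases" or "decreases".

Within every week-4 weight band level Diet W has the higher rate, yet pooled Diet M does — Simpson's reversal.
The distribution of week-4 weight band is itself part of what the diet does — it is an intermediate outcome. Holding it fixed would remove that part of the effect; the total effect is the pooled difference.
Pooled: Diet W 40.6% vs Diet M 57.4%; Diet M is higher overall.

decreases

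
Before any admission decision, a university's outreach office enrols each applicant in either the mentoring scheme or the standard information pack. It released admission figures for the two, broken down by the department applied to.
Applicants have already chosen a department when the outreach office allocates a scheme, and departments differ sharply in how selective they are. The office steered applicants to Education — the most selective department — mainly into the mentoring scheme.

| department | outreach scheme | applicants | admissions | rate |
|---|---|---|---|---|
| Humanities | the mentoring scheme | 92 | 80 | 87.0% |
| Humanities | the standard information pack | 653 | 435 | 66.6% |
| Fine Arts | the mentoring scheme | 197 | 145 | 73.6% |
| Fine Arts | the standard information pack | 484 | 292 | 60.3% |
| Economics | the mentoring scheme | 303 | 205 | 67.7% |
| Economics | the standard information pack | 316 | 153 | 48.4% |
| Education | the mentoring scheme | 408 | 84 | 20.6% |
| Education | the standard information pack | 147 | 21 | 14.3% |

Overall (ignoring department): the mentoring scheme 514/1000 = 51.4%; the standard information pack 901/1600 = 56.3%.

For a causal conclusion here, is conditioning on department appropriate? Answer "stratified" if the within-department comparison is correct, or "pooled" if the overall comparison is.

Department differs across outreach schemes for reasons unrelated to any effect of the outreach scheme itself, and it separately predicts the outcome — a classic confounder. We must compare within department levels.
Within each level — Humanities: 87.0% vs 66.6%; Fine Arts: 73.6% vs 60.3%; Economics: 67.7% vs 48.4%; Education: 20.6% vs 14.3% — the mentoring scheme is higher every time.

stratified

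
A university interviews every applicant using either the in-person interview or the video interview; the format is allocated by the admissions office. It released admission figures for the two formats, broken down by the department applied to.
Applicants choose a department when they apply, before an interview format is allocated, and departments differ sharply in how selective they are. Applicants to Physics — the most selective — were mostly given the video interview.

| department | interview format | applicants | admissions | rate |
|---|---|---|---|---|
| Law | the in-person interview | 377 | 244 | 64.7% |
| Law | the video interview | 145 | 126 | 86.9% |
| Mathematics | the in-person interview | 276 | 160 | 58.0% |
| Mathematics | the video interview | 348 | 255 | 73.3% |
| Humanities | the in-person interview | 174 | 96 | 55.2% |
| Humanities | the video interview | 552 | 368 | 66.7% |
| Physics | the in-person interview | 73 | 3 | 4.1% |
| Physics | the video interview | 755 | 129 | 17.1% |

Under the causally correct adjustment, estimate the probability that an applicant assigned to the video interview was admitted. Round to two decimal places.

0.57

Department satisfies the back-door criterion: it is not a descendant of the interview format, and it blocks the spurious path from interview format to outcome. Adjusting for it (i.e., using the within-department rates) gives the causal effect.
Standardising the video interview to the population department mix: 0.193·126/145 + 0.231·255/348 + 0.269·368/552 + 0.307·129/755 = 0.569.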